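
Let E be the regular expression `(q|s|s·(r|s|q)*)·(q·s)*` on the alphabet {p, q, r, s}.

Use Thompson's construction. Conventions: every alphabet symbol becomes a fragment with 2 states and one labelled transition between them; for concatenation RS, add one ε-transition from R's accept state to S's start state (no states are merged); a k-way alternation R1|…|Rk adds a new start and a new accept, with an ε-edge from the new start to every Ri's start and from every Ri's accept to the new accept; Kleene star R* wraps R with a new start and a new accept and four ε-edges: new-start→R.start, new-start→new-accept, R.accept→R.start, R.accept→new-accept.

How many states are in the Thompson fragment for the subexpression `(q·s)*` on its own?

6

Fragment for `(q·s)*`:
Each of the 2 symbol leaves contributes a 2-state fragment.
  q·s : 4 states
  (q·s)* : 6 states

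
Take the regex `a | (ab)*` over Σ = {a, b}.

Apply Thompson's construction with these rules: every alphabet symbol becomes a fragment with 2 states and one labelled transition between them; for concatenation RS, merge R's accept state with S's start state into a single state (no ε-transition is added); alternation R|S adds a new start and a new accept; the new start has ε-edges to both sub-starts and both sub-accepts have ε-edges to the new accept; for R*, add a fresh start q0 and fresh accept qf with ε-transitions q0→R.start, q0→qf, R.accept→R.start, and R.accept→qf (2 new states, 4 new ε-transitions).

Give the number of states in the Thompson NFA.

9

By structural recursion:
Each of the 3 symbol leaves contributes a 2-state fragment.
  ab : 3 states
  (ab)* : 5 states
  a | (ab)* : 9 states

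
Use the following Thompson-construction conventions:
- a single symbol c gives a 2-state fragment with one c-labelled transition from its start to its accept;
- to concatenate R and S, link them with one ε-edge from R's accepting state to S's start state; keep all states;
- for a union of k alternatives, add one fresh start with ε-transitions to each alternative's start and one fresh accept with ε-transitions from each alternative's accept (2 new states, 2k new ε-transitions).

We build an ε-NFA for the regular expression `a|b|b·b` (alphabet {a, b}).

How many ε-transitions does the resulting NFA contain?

7

By structural recursion:
Each of the 4 symbol leaves contributes 0 ε-transitions.
  b·b : 1 ε-transition
  a|b|b·b : 7 ε-transitions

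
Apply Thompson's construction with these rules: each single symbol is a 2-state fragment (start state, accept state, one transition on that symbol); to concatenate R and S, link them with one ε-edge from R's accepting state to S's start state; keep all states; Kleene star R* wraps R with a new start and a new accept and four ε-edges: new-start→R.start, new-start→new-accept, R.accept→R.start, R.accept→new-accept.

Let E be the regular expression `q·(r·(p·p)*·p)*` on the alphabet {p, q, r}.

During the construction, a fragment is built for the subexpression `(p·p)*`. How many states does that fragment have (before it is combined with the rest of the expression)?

6

Fragment for `(p·p)*`:
Each of the 2 symbol leaves contributes a 2-state fragment.
  p·p = 4 states
  (p·p)* = 6 states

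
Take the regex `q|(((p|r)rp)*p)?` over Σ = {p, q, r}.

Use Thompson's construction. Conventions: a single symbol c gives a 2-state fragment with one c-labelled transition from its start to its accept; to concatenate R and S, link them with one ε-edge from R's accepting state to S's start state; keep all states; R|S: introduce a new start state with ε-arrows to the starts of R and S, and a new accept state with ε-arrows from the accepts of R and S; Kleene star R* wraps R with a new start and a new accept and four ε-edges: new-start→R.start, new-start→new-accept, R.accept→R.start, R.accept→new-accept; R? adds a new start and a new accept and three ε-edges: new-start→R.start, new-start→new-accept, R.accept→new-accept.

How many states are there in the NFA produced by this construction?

20

Building bottom-up:
Each of the 6 symbol leaves contributes a 2-state fragment.
  p|r : 6 states
  (p|r)rp : 10 states
  ((p|r)rp)* : 12 states
  ((p|r)rp)*p : 14 states
  (((p|r)rp)*p)? : 16 states
  q|(((p|r)rp)*p)? : 20 states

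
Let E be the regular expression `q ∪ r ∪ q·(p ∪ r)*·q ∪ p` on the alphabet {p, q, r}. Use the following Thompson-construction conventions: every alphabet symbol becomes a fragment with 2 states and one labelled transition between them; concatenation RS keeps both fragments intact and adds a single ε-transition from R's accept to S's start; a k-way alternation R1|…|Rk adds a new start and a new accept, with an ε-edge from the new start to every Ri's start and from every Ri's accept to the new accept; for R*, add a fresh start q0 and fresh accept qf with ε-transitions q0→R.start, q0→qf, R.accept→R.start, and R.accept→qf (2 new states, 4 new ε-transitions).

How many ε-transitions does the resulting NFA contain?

Recursing over subexpressions:
Each of the 7 symbol leaves contributes 0 ε-transitions.
  p ∪ r — 4 ε-transitions
  (p ∪ r)* — 8 ε-transitions
  q·(p ∪ r)*·q — 10 ε-transitions
  q ∪ r ∪ q·(p ∪ r)*·q ∪ p — 18 ε-transitions

18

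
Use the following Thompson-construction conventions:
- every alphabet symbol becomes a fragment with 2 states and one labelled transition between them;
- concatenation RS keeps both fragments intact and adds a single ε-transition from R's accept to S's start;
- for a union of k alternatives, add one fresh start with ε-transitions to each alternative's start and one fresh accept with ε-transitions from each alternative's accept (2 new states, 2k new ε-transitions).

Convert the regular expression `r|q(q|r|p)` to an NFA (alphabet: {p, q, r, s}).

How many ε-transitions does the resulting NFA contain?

11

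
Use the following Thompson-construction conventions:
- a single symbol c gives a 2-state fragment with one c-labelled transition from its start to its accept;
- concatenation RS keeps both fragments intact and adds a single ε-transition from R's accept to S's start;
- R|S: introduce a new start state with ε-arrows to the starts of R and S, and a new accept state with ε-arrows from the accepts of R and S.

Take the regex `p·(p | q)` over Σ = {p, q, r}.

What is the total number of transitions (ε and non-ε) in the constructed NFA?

Building bottom-up:
Each of the 3 symbol leaves contributes 1 transition (1 symbol, 0 ε).
  p | q : 6 transitions (2 symbol, 4 ε)
  p·(p | q) : 8 transitions (3 symbol, 5 ε)

8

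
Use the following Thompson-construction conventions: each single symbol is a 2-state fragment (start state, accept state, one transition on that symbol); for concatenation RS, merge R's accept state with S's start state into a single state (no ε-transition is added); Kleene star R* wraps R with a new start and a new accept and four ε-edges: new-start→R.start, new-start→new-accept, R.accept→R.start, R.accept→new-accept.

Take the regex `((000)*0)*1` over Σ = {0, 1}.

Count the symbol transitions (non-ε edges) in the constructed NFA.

5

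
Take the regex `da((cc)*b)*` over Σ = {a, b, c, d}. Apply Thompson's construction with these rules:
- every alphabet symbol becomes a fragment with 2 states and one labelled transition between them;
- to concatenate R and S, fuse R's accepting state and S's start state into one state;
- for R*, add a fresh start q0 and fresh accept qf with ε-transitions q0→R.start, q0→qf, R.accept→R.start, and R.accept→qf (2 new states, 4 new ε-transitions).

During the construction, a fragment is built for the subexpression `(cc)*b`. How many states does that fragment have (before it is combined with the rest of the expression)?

6

Fragment for `(cc)*b`:
Each of the 3 symbol leaves contributes a 2-state fragment.
  cc : 3 states
  (cc)* : 5 states
  (cc)*b : 6 states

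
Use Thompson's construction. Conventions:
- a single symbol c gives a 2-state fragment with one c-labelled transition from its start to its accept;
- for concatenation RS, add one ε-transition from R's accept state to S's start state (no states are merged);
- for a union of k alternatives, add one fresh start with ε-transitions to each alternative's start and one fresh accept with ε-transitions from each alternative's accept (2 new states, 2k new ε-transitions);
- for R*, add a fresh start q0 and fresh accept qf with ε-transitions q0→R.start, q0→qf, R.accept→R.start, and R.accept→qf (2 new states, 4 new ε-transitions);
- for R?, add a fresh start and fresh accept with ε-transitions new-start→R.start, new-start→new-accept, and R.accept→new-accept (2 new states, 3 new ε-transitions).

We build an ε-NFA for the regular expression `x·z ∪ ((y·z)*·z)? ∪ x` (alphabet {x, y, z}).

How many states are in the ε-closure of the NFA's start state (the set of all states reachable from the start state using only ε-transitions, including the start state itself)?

10

Let C(F) = |ε-closure(F.start)| within fragment F, and note whether F accepts ε. Symbol fragments have C = 1 and do not accept ε. Then:
  x·z — C equals the left operand's closure size = 1 (its accept is not ε-reachable, so the closure stops there)
  y·z — same as the first factor's closure: C = 1
  (y·z)* — the star's fresh start ε-reaches both the body's start and the fresh accept: C = 2 + 1 = 3
  (y·z)*·z — the left operand accepts ε, so the closure extends into the next operand (via the concat ε-link); C = 3 + 1 = 4
  ((y·z)*·z)? — new start has ε-edges to the inner start and to the new accept, so C = 2 + 4 = 6
  x·z ∪ ((y·z)*·z)? ∪ x — C = 1 (new start) + (1 + 6 + 1) + 1 (new accept, since some branch ε-reaches its own accept) = 10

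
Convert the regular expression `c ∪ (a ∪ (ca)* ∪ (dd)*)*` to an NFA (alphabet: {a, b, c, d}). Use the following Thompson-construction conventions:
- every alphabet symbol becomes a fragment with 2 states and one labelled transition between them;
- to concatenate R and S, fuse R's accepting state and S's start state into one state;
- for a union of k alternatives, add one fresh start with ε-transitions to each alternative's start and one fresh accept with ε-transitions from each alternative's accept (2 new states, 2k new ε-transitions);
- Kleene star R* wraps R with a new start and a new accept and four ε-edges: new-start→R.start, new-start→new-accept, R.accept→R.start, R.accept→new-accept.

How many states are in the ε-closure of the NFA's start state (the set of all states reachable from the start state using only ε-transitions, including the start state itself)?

14

Let C(F) = |ε-closure(F.start)| within fragment F, and note whether F accepts ε. Symbol fragments have C = 1 and do not accept ε. Then:
  ca — |closure| equals the left operand's closure size = 1 (its accept is not ε-reachable, so the closure stops there)
  (ca)* — new start has ε-edges to the inner start and to the new accept, so |closure| = 2 + 1 = 3
  dd — same as the first factor's closure: |closure| = 1
  (dd)* — new start has ε-edges to the inner start and to the new accept, so |closure| = 2 + 1 = 3
  a ∪ (ca)* ∪ (dd)* — new start ε-reaches every alternative's start; at least one alternative accepts ε, so the union's new accept is reached too: |closure| = 1 + 1 + 3 + 3 + 1 = 9
  (a ∪ (ca)* ∪ (dd)*)* — new start has ε-edges to the inner start and to the new accept, so |closure| = 2 + 9 = 11
  c ∪ (a ∪ (ca)* ∪ (dd)*)* — new start ε-reaches every alternative's start; at least one alternative accepts ε, so the union's new accept is reached too: |closure| = 1 + 1 + 11 + 1 = 14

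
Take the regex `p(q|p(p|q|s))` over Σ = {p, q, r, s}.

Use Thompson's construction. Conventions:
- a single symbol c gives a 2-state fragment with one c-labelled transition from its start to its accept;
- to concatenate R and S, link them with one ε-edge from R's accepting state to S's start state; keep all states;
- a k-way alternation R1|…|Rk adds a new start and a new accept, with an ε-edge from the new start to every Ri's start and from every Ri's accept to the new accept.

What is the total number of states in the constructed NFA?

16

Recursing over subexpressions:
Each of the 6 symbol leaves contributes a 2-state fragment.
  p|q|s — 8 states
  p(p|q|s) — 10 states
  q|p(p|q|s) — 14 states
  p(q|p(p|q|s)) — 16 states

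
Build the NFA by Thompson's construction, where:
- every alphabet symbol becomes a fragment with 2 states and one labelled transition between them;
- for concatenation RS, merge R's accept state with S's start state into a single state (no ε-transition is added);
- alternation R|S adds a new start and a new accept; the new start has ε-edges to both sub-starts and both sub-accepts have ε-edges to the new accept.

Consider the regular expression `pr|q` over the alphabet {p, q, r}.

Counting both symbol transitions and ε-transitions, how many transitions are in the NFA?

Per subexpression:
Each of the 3 symbol leaves contributes 1 transition (1 symbol, 0 ε).
  pr → 2 transitions (2 symbol, 0 ε)
  pr|q → 7 transitions (3 symbol, 4 ε)

7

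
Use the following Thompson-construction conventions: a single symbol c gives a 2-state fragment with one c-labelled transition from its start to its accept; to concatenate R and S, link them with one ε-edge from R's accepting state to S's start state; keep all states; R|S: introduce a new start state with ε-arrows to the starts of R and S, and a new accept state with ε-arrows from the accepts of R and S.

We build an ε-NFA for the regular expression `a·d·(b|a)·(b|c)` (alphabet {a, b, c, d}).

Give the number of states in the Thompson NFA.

16

By structural recursion:
Each of the 6 symbol leaves contributes a 2-state fragment.
  b|a — 6 states
  b|c — 6 states
  a·d·(b|a)·(b|c) — 16 states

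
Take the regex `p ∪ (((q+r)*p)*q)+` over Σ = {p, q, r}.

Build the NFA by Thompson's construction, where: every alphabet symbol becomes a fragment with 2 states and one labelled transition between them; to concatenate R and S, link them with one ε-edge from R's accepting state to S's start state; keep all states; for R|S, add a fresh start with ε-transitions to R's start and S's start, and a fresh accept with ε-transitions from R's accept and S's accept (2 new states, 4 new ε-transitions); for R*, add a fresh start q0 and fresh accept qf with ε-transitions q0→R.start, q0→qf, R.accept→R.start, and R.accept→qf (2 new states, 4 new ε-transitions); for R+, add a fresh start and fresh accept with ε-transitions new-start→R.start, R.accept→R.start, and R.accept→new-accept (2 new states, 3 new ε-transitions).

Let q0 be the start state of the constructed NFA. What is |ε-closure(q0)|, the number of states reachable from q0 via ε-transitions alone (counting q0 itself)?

11

Work bottom-up. For each fragment F, track |ε-closure(F.start)| and whether F's accept lies in that closure (i.e. whether F accepts ε). A single-symbol fragment has closure size 1 and does not accept ε.
  q+ — new start ε-reaches only the body's start; the new accept needs a symbol first: |closure| = 1 + 1 = 2
  q+r — |closure| equals the left operand's closure size = 2 (its accept is not ε-reachable, so the closure stops there)
  (q+r)* — new start has ε-edges to the inner start and to the new accept, so |closure| = 2 + 2 = 4
  (q+r)*p — the left operand accepts ε, so the closure extends into the next operand (via the concat ε-link); |closure| = 4 + 1 = 5
  ((q+r)*p)* — the star's fresh start ε-reaches both the body's start and the fresh accept: |closure| = 2 + 5 = 7
  ((q+r)*p)*q — the left operand accepts ε, so the closure extends into the next operand (via the concat ε-link); |closure| = 7 + 1 = 8
  (((q+r)*p)*q)+ — |closure| = 1 + 8 = 9 (the body doesn't accept ε, so the new accept is not reached)
  p ∪ (((q+r)*p)*q)+ — |closure| = 1 + 1 + 9 = 11 (the new accept is not ε-reachable since no branch accepts ε)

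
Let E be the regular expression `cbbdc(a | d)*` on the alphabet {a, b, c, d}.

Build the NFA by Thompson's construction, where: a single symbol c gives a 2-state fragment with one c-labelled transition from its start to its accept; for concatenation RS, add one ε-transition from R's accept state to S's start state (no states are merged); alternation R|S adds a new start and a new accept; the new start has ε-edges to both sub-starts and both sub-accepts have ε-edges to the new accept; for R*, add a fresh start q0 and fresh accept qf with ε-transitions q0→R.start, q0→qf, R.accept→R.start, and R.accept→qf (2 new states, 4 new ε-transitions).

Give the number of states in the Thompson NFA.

Bottom-up over the parse tree:
Each of the 7 symbol leaves contributes a 2-state fragment.
  a | d — 6 states
  (a | d)* — 8 states
  cbbdc(a | d)* — 18 states

18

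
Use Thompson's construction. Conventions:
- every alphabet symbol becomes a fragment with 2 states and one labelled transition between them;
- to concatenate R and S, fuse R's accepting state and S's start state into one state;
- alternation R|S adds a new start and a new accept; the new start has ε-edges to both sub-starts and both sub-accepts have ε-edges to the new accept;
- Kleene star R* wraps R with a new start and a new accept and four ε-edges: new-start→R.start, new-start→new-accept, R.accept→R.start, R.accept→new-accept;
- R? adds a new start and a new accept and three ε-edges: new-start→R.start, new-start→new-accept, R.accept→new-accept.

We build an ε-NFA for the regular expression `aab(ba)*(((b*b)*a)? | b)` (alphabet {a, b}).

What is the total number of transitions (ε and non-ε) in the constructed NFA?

28

Bottom-up over the parse tree:
Each of the 9 symbol leaves contributes 1 transition (1 symbol, 0 ε).
  ba → 2 transitions (2 symbol, 0 ε)
  (ba)* → 6 transitions (2 symbol, 4 ε)
  b* → 5 transitions (1 symbol, 4 ε)
  b*b → 6 transitions (2 symbol, 4 ε)
  (b*b)* → 10 transitions (2 symbol, 8 ε)
  (b*b)*a → 11 transitions (3 symbol, 8 ε)
  ((b*b)*a)? → 14 transitions (3 symbol, 11 ε)
  ((b*b)*a)? | b → 19 transitions (4 symbol, 15 ε)
  aab(ba)*(((b*b)*a)? | b) → 28 transitions (9 symbol, 19 ε)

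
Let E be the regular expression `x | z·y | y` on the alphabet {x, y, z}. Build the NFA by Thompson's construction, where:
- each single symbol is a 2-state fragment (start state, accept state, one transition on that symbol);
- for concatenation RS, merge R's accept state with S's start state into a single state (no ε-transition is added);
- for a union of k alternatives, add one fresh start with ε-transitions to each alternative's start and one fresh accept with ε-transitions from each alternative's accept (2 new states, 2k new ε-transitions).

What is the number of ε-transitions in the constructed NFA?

Bottom-up over the parse tree:
Each of the 4 symbol leaves contributes 0 ε-transitions.
  z·y → 0 ε-transitions
  x | z·y | y → 6 ε-transitions

6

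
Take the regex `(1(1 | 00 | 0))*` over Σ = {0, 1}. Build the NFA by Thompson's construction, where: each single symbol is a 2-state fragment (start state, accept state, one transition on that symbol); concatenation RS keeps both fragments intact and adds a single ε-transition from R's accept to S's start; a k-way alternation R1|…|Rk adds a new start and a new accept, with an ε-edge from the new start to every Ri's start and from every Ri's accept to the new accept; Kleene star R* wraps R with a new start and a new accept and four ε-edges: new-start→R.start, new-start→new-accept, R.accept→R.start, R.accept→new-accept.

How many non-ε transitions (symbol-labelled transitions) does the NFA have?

Building bottom-up:
Each of the 5 symbol leaves contributes exactly 1 symbol transition.
  00 — 2 symbol transitions
  1 | 00 | 0 — 4 symbol transitions
  1(1 | 00 | 0) — 5 symbol transitions
  (1(1 | 00 | 0))* — 5 symbol transitions

5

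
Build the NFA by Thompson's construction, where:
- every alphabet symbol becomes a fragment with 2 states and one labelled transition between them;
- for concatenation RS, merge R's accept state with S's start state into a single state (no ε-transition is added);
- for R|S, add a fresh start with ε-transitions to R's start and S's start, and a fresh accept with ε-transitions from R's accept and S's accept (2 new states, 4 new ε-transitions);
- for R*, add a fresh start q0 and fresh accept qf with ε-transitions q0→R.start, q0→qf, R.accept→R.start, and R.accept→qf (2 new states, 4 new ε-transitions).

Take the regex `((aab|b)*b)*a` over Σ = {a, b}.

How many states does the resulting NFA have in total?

14

By structural recursion:
Each of the 6 symbol leaves contributes a 2-state fragment.
  aab → 4 states
  aab|b → 8 states
  (aab|b)* → 10 states
  (aab|b)*b → 11 states
  ((aab|b)*b)* → 13 states
  ((aab|b)*b)*a → 14 states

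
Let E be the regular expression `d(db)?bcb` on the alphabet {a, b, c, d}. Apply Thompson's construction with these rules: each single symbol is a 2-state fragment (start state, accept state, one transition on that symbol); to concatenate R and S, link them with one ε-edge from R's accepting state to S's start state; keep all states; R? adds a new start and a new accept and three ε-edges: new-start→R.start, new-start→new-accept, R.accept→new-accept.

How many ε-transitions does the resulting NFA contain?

8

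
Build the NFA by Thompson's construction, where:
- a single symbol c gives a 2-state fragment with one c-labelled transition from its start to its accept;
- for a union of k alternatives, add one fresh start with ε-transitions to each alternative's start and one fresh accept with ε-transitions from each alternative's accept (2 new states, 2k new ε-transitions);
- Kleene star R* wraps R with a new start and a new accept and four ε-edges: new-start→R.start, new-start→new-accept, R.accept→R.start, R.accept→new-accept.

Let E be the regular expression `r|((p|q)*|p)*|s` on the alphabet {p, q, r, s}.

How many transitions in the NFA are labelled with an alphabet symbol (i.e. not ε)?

5

Per subexpression:
Each of the 5 symbol leaves contributes exactly 1 symbol transition.
  p|q → 2 symbol transitions
  (p|q)* → 2 symbol transitions
  (p|q)*|p → 3 symbol transitions
  ((p|q)*|p)* → 3 symbol transitions
  r|((p|q)*|p)*|s → 5 symbol transitions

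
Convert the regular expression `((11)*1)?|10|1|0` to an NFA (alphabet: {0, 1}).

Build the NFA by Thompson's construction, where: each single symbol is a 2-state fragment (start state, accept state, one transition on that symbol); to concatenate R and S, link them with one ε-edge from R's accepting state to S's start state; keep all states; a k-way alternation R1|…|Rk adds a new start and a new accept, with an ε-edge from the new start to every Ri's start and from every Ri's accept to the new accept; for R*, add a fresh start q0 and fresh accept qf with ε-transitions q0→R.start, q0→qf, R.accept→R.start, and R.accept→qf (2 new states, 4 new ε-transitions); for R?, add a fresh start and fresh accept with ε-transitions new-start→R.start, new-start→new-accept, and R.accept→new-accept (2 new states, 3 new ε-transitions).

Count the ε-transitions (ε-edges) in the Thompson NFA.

Building bottom-up:
Each of the 7 symbol leaves contributes 0 ε-transitions.
  11 — 1 ε-transition
  (11)* — 5 ε-transitions
  (11)*1 — 6 ε-transitions
  ((11)*1)? — 9 ε-transitions
  10 — 1 ε-transition
  ((11)*1)?|10|1|0 — 18 ε-transitions

18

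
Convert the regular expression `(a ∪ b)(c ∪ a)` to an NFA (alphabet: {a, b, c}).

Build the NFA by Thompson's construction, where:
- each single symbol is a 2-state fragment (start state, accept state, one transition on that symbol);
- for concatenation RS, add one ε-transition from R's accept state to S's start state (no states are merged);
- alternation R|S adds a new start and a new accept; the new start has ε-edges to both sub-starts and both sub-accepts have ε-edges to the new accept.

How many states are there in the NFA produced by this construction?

Per subexpression:
Each of the 4 symbol leaves contributes a 2-state fragment.
  a ∪ b = 6 states
  c ∪ a = 6 states
  (a ∪ b)(c ∪ a) = 12 states

12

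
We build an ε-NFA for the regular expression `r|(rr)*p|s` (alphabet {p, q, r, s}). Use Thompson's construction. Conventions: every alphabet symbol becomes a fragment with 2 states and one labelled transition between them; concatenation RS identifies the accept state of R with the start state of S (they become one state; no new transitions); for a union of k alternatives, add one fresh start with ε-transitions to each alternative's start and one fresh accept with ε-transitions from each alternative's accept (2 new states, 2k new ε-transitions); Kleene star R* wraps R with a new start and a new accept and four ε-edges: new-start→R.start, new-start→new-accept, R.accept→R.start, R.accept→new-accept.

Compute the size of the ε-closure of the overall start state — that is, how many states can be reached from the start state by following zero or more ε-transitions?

Let C(F) = |ε-closure(F.start)| within fragment F, and note whether F accepts ε. Symbol fragments have C = 1 and do not accept ε. Then:
  rr : |closure| equals the left operand's closure size = 1 (its accept is not ε-reachable, so the closure stops there)
  (rr)* : |closure| = 1 (new start) + 1 (body) + 1 (new accept) = 3
  (rr)*p : |closure| = 3 + (1−1) = 3 (closure spills across the concat boundary because the left factor accepts ε)
  r|(rr)*p|s : |closure| = 1 + 1 + 3 + 1 = 6 (the new accept is not ε-reachable since no branch accepts ε)

6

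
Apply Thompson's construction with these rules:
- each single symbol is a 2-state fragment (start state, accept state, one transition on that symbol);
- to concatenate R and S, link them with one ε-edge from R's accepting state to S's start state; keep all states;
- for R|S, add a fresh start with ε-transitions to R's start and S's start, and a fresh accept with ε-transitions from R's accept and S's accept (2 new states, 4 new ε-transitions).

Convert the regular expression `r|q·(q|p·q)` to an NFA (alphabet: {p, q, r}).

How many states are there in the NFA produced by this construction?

Building bottom-up:
Each of the 5 symbol leaves contributes a 2-state fragment.
  p·q → 4 states
  q|p·q → 8 states
  q·(q|p·q) → 10 states
  r|q·(q|p·q) → 14 states

14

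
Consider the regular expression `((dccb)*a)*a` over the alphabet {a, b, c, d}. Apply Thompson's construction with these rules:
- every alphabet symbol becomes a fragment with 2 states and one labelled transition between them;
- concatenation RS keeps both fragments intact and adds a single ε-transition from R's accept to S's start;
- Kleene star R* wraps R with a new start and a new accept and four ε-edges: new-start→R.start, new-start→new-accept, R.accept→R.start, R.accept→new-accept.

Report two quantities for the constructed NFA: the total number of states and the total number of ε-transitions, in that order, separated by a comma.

16, 13

Bottom-up over the parse tree:
Each of the 6 symbol leaves contributes 2 states and 0 ε-transitions.
  dccb : 8 states, 3 ε-transitions
  (dccb)* : 10 states, 7 ε-transitions
  (dccb)*a : 12 states, 8 ε-transitions
  ((dccb)*a)* : 14 states, 12 ε-transitions
  ((dccb)*a)*a : 16 states, 13 ε-transitions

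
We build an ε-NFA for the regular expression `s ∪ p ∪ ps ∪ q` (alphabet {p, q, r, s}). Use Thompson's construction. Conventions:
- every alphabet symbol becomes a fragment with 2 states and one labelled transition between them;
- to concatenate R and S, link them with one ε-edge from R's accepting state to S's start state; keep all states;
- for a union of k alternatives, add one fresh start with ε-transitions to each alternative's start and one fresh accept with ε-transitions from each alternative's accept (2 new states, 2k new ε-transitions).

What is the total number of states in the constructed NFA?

12

Per subexpression:
Each of the 5 symbol leaves contributes a 2-state fragment.
  ps : 4 states
  s ∪ p ∪ ps ∪ q : 12 states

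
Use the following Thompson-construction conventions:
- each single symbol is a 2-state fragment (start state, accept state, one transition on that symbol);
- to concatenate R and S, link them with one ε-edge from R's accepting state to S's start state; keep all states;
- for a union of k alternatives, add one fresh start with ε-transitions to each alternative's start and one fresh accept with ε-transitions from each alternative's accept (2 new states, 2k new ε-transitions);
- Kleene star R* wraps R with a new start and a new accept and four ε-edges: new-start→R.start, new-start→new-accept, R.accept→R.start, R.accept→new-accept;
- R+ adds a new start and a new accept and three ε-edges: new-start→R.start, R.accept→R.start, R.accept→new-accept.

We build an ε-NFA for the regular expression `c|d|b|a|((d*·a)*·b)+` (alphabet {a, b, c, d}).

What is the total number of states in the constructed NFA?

22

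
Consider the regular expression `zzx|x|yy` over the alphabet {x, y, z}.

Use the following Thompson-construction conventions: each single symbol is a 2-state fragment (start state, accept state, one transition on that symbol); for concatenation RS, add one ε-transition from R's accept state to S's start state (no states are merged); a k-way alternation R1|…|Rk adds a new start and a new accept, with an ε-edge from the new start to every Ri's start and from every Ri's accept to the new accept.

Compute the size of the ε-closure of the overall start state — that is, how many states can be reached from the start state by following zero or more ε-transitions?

4

Work bottom-up. For each fragment F, track |ε-closure(F.start)| and whether F's accept lies in that closure (i.e. whether F accepts ε). A single-symbol fragment has closure size 1 and does not accept ε.
  zzx — C equals the left operand's closure size = 1 (its accept is not ε-reachable, so the closure stops there)
  yy — C equals the left operand's closure size = 1 (its accept is not ε-reachable, so the closure stops there)
  zzx|x|yy — C = 1 + 1 + 1 + 1 = 4 (the new accept is not ε-reachable since no branch accepts ε)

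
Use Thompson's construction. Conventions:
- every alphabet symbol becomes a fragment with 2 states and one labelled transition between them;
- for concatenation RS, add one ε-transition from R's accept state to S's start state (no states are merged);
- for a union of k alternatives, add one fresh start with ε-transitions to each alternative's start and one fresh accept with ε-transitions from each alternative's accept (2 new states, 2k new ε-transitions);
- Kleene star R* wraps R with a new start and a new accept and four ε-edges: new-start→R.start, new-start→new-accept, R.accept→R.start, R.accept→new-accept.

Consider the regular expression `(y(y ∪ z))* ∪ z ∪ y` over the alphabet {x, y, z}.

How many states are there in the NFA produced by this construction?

By structural recursion:
Each of the 5 symbol leaves contributes a 2-state fragment.
  y ∪ z — 6 states
  y(y ∪ z) — 8 states
  (y(y ∪ z))* — 10 states
  (y(y ∪ z))* ∪ z ∪ y — 16 states

16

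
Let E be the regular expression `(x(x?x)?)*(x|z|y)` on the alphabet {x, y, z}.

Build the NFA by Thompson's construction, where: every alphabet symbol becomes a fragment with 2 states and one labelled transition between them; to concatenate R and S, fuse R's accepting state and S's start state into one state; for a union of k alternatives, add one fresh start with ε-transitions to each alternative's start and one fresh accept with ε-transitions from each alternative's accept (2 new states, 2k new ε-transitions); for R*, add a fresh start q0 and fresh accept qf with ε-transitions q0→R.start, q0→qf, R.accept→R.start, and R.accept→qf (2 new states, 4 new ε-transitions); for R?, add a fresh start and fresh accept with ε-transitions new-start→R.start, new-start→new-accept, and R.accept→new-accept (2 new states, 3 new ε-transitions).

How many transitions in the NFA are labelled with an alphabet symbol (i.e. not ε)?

6

Recursing over subexpressions:
Each of the 6 symbol leaves contributes exactly 1 symbol transition.
  x? — 1 symbol transition
  x?x — 2 symbol transitions
  (x?x)? — 2 symbol transitions
  x(x?x)? — 3 symbol transitions
  (x(x?x)?)* — 3 symbol transitions
  x|z|y — 3 symbol transitions
  (x(x?x)?)*(x|z|y) — 6 symbol transitions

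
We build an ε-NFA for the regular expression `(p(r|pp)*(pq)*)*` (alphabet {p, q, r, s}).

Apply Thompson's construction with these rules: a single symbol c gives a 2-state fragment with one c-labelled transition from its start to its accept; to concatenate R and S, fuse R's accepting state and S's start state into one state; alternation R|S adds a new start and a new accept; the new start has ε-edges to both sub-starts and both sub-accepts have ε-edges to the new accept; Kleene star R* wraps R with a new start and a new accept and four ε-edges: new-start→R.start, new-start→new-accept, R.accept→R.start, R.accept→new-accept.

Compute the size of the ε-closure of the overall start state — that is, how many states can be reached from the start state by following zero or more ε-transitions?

Work bottom-up. For each fragment F, track |ε-closure(F.start)| and whether F's accept lies in that closure (i.e. whether F accepts ε). A single-symbol fragment has closure size 1 and does not accept ε.
  pp → |ε-closure| equals the left operand's closure size = 1 (its accept is not ε-reachable, so the closure stops there)
  r|pp → |ε-closure| = 1 + 1 + 1 = 3 (the new accept is not ε-reachable since no branch accepts ε)
  (r|pp)* → |ε-closure| = 1 (new start) + 3 (body) + 1 (new accept) = 5
  pq → same as the first factor's closure: |ε-closure| = 1
  (pq)* → |ε-closure| = 1 (new start) + 1 (body) + 1 (new accept) = 3
  p(r|pp)*(pq)* → same as the first factor's closure: |ε-closure| = 1
  (p(r|pp)*(pq)*)* → the star's fresh start ε-reaches both the body's start and the fresh accept: |ε-closure| = 2 + 1 = 3

3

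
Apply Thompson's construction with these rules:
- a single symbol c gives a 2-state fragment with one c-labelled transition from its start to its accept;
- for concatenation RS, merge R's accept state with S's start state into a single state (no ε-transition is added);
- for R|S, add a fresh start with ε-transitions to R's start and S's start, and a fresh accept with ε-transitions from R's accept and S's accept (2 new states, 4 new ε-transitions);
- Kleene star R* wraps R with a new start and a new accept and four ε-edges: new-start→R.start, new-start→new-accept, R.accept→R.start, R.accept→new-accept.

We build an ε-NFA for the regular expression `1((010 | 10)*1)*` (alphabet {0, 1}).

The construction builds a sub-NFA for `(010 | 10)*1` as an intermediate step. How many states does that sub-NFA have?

12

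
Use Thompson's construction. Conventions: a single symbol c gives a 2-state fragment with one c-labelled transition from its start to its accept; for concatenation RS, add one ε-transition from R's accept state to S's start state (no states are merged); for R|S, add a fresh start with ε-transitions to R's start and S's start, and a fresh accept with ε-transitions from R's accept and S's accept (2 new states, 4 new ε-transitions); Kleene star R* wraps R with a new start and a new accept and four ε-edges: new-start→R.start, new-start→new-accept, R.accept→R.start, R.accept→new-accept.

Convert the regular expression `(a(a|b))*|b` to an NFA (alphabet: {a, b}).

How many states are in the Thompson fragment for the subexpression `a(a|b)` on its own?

8

Fragment for `a(a|b)`:
Each of the 3 symbol leaves contributes a 2-state fragment.
  a|b = 6 states
  a(a|b) = 8 states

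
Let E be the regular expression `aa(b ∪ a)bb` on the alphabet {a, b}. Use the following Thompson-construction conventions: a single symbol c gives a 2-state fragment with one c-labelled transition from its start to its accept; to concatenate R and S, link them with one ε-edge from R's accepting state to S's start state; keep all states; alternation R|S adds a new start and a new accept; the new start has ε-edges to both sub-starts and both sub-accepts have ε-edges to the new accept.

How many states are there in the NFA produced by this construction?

14

Per subexpression:
Each of the 6 symbol leaves contributes a 2-state fragment.
  b ∪ a = 6 states
  aa(b ∪ a)bb = 14 states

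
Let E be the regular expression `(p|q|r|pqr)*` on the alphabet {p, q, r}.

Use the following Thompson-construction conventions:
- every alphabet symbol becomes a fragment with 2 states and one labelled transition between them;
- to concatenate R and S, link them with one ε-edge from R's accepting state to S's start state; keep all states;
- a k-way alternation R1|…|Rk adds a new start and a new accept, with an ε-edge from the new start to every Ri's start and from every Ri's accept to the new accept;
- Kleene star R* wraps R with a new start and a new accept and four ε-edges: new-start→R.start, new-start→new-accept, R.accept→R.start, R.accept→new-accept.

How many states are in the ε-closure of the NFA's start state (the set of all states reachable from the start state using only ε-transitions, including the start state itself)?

Compute the ε-closure size of each fragment's start state recursively; a symbol fragment's start has no outgoing ε-edge, so its closure is just itself (size 1).
  pqr → |closure| equals the left operand's closure size = 1 (its accept is not ε-reachable, so the closure stops there)
  p|q|r|pqr → new start ε-reaches every alternative's start; none of them accept ε, so the new accept is not reached: |closure| = 1 + 1 + 1 + 1 + 1 = 5
  (p|q|r|pqr)* → new start has ε-edges to the inner start and to the new accept, so |closure| = 2 + 5 = 7

7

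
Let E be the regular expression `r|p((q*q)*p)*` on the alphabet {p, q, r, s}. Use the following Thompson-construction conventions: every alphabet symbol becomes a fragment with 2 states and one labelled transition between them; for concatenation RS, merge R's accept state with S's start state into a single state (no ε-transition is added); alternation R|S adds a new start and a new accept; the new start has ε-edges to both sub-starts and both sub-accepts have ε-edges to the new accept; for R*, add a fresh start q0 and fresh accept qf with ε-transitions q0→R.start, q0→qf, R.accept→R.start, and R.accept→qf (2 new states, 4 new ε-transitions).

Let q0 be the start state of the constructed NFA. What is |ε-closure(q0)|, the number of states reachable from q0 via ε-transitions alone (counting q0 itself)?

Work bottom-up. For each fragment F, track |ε-closure(F.start)| and whether F's accept lies in that closure (i.e. whether F accepts ε). A single-symbol fragment has closure size 1 and does not accept ε.
  q* → the star's fresh start ε-reaches both the body's start and the fresh accept: C = 2 + 1 = 3
  q*q → C = 3 + (1−1) = 3 (closure spills across the concat boundary because the left factor accepts ε)
  (q*q)* → the star's fresh start ε-reaches both the body's start and the fresh accept: C = 2 + 3 = 5
  (q*q)*p → C = 5 + (1−1) = 5 (closure spills across the concat boundary because the left factor accepts ε)
  ((q*q)*p)* → new start has ε-edges to the inner start and to the new accept, so C = 2 + 5 = 7
  p((q*q)*p)* → C equals the left operand's closure size = 1 (its accept is not ε-reachable, so the closure stops there)
  r|p((q*q)*p)* → C = 1 + 1 + 1 = 3 (the new accept is not ε-reachable since no branch accepts ε)

3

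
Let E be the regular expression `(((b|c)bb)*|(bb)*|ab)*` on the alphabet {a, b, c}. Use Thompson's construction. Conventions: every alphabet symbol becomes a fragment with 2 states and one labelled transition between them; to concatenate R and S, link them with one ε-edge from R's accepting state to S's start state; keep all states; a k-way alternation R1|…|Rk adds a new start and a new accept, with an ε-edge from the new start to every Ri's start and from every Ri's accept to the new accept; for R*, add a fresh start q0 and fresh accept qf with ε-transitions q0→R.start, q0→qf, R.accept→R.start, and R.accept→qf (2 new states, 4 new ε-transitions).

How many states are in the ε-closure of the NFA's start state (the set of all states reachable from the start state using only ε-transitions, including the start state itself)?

Let C(F) = |ε-closure(F.start)| within fragment F, and note whether F accepts ε. Symbol fragments have C = 1 and do not accept ε. Then:
  b|c — new start ε-reaches every alternative's start; none of them accept ε, so the new accept is not reached: C = 1 + 1 + 1 = 3
  (b|c)bb — same as the first factor's closure: C = 3
  ((b|c)bb)* — the star's fresh start ε-reaches both the body's start and the fresh accept: C = 2 + 3 = 5
  bb — same as the first factor's closure: C = 1
  (bb)* — the star's fresh start ε-reaches both the body's start and the fresh accept: C = 2 + 1 = 3
  ab — same as the first factor's closure: C = 1
  ((b|c)bb)*|(bb)*|ab — C = 1 (new start) + (5 + 3 + 1) + 1 (new accept, since some branch ε-reaches its own accept) = 11
  (((b|c)bb)*|(bb)*|ab)* — new start has ε-edges to the inner start and to the new accept, so C = 2 + 11 = 13

13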